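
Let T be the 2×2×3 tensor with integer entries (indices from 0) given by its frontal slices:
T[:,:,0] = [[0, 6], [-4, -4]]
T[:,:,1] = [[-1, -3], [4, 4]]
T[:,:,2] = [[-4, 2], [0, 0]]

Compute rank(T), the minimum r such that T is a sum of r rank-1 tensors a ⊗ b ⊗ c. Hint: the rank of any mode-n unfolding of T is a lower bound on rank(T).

3

Lower bound: in the mode-3 unfolding of T (rows indexed by k, columns by (i,j)) the 3×3 minor on rows k ∈ {0, 1, 2}, columns (i,j) ∈ {(0,0), (0,1), (1,0)} is det [[0, 6, -4], [-1, -3, 4], [-4, 2, 0]] = -40 ≠ 0, so that unfolding has rank ≥ 3 and hence rank(T) ≥ 3 (CP rank is at least every unfolding rank, though it can be larger).
Upper bound: T is a sum of 3 rank-1 terms, T = [1, -1] ⊗ [1, 1] ⊗ [4, -4, 0] + [1, 0] ⊗ [1, -1] ⊗ [-2, -1, -2] + [1, 0] ⊗ [1, 0] ⊗ [-2, 4, -2] (one valid choice — decompositions are not unique — normalised so each a, b is primitive with positive first nonzero entry; check it by expanding all entries), so rank(T) ≤ 3.
These bounds meet, so rank(T) = 3.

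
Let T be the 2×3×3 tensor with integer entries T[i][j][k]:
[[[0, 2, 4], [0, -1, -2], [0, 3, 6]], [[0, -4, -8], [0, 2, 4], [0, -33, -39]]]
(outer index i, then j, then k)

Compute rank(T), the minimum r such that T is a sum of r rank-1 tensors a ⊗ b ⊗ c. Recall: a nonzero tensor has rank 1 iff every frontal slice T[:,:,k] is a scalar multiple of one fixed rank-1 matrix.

Lower bound: the mode-1 unfolding of T (rows indexed by i, columns by (j,k) = (0,0), (0,1), (0,2), (1,0), (1,1), (1,2), (2,0), (2,1), (2,2)) is [[0, 2, 4, 0, -1, -2, 0, 3, 6], [0, -4, -8, 0, 2, 4, 0, -33, -39]].
There the 2×2 minor on rows i ∈ {0, 1}, columns (j,k) ∈ {(0,1), (2,1)} is det [[2, 3], [-4, -33]] = -54 ≠ 0, so this unfolding has rank ≥ 2; CP rank is at least every unfolding rank, so rank(T) ≥ 2. (This is only a lower bound: in general the CP rank may exceed every unfolding rank, so we still need to exhibit 2 rank-1 terms summing to T.)
Upper bound — finding two terms. Write S_k = T[:,:,k] for the frontal slices: S₀ = [[0, 0, 0], [0, 0, 0]], S₁ = [[2, -1, 3], [-4, 2, -33]], S₂ = [[4, -2, 6], [-8, 4, -39]].
If T = a₁ ⊗ b₁ ⊗ c₁ + a₂ ⊗ b₂ ⊗ c₂ then each S_k = c₁[k]·a₁b₁ᵀ + c₂[k]·a₂b₂ᵀ. S₁ and S₂ are linearly independent, so a₁b₁ᵀ and a₂b₂ᵀ must span the same plane of matrices: they are the rank-1 matrices of the form x·S₁ + y·S₂.
The 2×2 minor of x·S₁ + y·S₂ on rows {0,1}, columns {0,2} is −54·x² − 162·xy − 108·y² = (-54)·(x + 2·y)(x + y), vanishing at (x:y) = (2:-1) and (1:-1).
M₁ = 2·S₁ − S₂ = [[0, 0, 0], [0, 0, -27]] = (-27)·[0, 1][0, 0, 1]ᵀ and M₂ = S₁ − S₂ = [[-2, 1, -3], [4, -2, 6]] = −[1, -2][2, -1, 3]ᵀ, so take a₁ = [0, 1], b₁ = [0, 0, 1], a₂ = [1, -2], b₂ = [2, -1, 3].
Each slice is an integer combination of E₁ = a₁b₁ᵀ and E₂ = a₂b₂ᵀ: S₀ = 0, S₁ = −27·E₁ + E₂, S₂ = −27·E₁ + 2·E₂; reading off coefficients, c₁ = [0, -27, -27] and c₂ = [0, 1, 2].
Hence T = [0, 1] ⊗ [0, 0, 1] ⊗ [0, -27, -27] + [1, -2] ⊗ [2, -1, 3] ⊗ [0, 1, 2], so rank(T) ≤ 2.
These bounds meet, so rank(T) = 2.

2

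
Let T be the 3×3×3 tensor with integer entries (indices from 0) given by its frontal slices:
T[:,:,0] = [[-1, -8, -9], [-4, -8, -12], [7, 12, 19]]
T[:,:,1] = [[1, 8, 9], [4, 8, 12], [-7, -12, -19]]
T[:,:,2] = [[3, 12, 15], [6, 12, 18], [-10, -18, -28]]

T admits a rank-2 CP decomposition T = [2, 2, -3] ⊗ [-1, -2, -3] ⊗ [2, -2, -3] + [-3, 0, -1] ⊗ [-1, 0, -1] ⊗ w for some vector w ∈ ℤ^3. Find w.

Subtract the known terms from T to get the rank-1 residual R = [-3, 0, -1] ⊗ [-1, 0, -1] ⊗ w, so R[i,j,k] = a[i]·b[j]·w[k]. Pick indices with nonzero a[0]·b[0] = (-3)·(-1) = 3. Only the fibre through (0,0,·) is needed: R[0,0,:] = T[0,0,:] − Σₗ aₗ[0]bₗ[0]cₗ = [-1, 1, 3] − (2)·(-1)·[2, -2, -3] = [3, -3, -3]. Then w[k] = R[0,0,k] / 3 for each k, giving w = [3, -3, -3] / 3 = [1, -1, -1].

w = [1, -1, -1]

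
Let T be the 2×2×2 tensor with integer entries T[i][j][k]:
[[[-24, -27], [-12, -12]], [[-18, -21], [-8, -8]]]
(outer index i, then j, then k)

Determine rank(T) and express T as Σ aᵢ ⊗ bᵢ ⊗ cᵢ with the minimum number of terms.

Lower bound: the mode-3 unfolding of T (rows indexed by k, columns by (i,j) = (0,0), (0,1), (1,0), (1,1)) is [[-24, -12, -18, -8], [-27, -12, -21, -8]].
There the 2×2 minor on rows k ∈ {0, 1}, columns (i,j) ∈ {(0,0), (0,1)} is det [[-24, -12], [-27, -12]] = -36 ≠ 0, so this unfolding has rank ≥ 2; CP rank is at least every unfolding rank, so rank(T) ≥ 2. (Flattening ranks never certify an upper bound on CP rank; for that we must actually write T with 2 rank-1 terms.)
Upper bound — finding two terms. Write S_k = T[:,:,k] for the frontal slices: S₀ = [[-24, -12], [-18, -8]], S₁ = [[-27, -12], [-21, -8]].
If T = a₁ ⊗ b₁ ⊗ c₁ + a₂ ⊗ b₂ ⊗ c₂ then each S_k = c₁[k]·a₁b₁ᵀ + c₂[k]·a₂b₂ᵀ. S₀ and S₁ are linearly independent, so a₁b₁ᵀ and a₂b₂ᵀ must span the same plane of matrices: they are the rank-1 matrices of the form x·S₀ + y·S₁.
det(x·S₀ + y·S₁) is −24·x² − 60·xy − 36·y² = (-12)·(2·x + 3·y)(x + y), vanishing at (x:y) = (3:-2) and (1:-1).
M₁ = 3·S₀ − 2·S₁ = [[-18, -12], [-12, -8]] = (-2)·(3, 2)(3, 2)ᵀ and M₂ = S₀ − S₁ = [[3, 0], [3, 0]] = 3·(1, 1)(1, 0)ᵀ, so take a₁ = (3, 2), b₁ = (3, 2), a₂ = (1, 1), b₂ = (1, 0).
Each slice is an integer combination of E₁ = a₁b₁ᵀ and E₂ = a₂b₂ᵀ: S₀ = −2·E₁ − 6·E₂, S₁ = −2·E₁ − 9·E₂; reading off coefficients, c₁ = (-2, -2) and c₂ = (-6, -9).
Hence T = (3, 2) ⊗ (3, 2) ⊗ (-2, -2) + (1, 1) ⊗ (1, 0) ⊗ (-6, -9), so rank(T) ≤ 2.
These bounds meet, so rank(T) = 2.

rank(T) = 2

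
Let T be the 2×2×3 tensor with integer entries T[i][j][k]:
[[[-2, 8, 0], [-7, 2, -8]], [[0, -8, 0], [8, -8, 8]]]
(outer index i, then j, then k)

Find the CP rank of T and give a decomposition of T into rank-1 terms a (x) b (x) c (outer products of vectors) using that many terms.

rank(T) = 3

Lower bound: the mode-3 unfolding of T (rows indexed by k, columns by (i,j) = (0,0), (0,1), (1,0), (1,1)) is [[-2, -7, 0, 8], [8, 2, -8, -8], [0, -8, 0, 8]].
There the 3×3 minor on rows k ∈ {0, 1, 2}, columns (i,j) ∈ {(0,0), (0,1), (1,0)} is det [[-2, -7, 0], [8, 2, -8], [0, -8, 0]] = 128 ≠ 0, so this unfolding has rank ≥ 3; CP rank is at least every unfolding rank, so rank(T) ≥ 3. (This is only a lower bound: in general the CP rank may exceed every unfolding rank, so we still need to exhibit 3 rank-1 terms summing to T.)
Upper bound: T is a sum of 3 rank-1 terms, T = [1, -2] (x) [1, 1] (x) [0, 4, 0] + [1, -1] (x) [0, 1] (x) [-8, 0, -8] + [1, 0] (x) [2, -1] (x) [-1, 2, 0] (written with every a and b primitive with positive leading entry and the scale carried by c; CP decompositions are not unique, and this one is verified by expanding entrywise), so rank(T) ≤ 3.
These bounds meet, so rank(T) = 3.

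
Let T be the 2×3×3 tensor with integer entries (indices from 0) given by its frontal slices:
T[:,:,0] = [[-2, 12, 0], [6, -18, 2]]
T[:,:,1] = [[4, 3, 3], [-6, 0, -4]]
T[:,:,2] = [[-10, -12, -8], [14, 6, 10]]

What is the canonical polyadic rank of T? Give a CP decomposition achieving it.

rank(T) = 2

Lower bound: in the mode-1 unfolding of T (rows indexed by i, columns by (j,k)) the 2×2 minor on rows i ∈ {0, 1}, columns (j,k) ∈ {(0,0), (0,1)} is det [[-2, 4], [6, -6]] = -12 ≠ 0, so that unfolding has rank ≥ 2 and hence rank(T) ≥ 2 (CP rank is at least every unfolding rank, though it can be larger).
Upper bound: with S_k = T[:,:,k], the two rank-1 terms a₁b₁ᵀ, a₂b₂ᵀ are the rank-1 members of the pencil x·S₀ + y·S₁.
The 2×2 minor of x·S₀ + y·S₁ on rows {0,1}, columns {0,1} is −36·x² − 18·xy + 18·y² = (-18)·(2·x − y)(x + y), vanishing at (x:y) = (1:2) and (1:-1).
M₁ = S₀ + 2·S₁ = [[6, 18, 6], [-6, -18, -6]] = 6·[1, -1][1, 3, 1]ᵀ and M₂ = S₀ − S₁ = [[-6, 9, -3], [12, -18, 6]] = (-3)·[1, -2][2, -3, 1]ᵀ, so take a₁ = [1, -1], b₁ = [1, 3, 1], a₂ = [1, -2], b₂ = [2, -3, 1].
Each slice is an integer combination of E₁ = a₁b₁ᵀ and E₂ = a₂b₂ᵀ: S₀ = 2·E₁ − 2·E₂, S₁ = 2·E₁ + E₂, S₂ = −6·E₁ − 2·E₂; reading off coefficients, c₁ = [2, 2, -6] and c₂ = [-2, 1, -2].
Hence T = [1, -1] ∘ [1, 3, 1] ∘ [2, 2, -6] + [1, -2] ∘ [2, -3, 1] ∘ [-2, 1, -2], so rank(T) ≤ 2.
These bounds meet, so rank(T) = 2.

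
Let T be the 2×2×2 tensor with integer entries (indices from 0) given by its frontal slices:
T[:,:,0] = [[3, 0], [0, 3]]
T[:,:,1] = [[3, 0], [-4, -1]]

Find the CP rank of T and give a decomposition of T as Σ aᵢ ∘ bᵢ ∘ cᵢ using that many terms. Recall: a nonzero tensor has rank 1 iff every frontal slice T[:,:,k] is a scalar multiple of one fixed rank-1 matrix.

rank(T) = 2

Lower bound: in the mode-1 unfolding of T (rows indexed by i, columns by (j,k)) the 2×2 minor on rows i ∈ {0, 1}, columns (j,k) ∈ {(0,0), (0,1)} is det [[3, 3], [0, -4]] = -12 ≠ 0, so that unfolding has rank ≥ 2 and hence rank(T) ≥ 2 (CP rank is at least every unfolding rank, though it can be larger).
Upper bound: with S_k = T[:,:,k], the two rank-1 terms a₁b₁ᵀ, a₂b₂ᵀ are the rank-1 members of the pencil x·S₀ + y·S₁.
det(x·S₀ + y·S₁) is 9·x² + 6·xy − 3·y² = 3·(3·x − y)(x + y), vanishing at (x:y) = (1:3) and (1:-1).
M₁ = S₀ + 3·S₁ = [[12, 0], [-12, 0]] = 12·[1, -1][1, 0]ᵀ and M₂ = S₀ − S₁ = [[0, 0], [4, 4]] = 4·[0, 1][1, 1]ᵀ, so take a₁ = [1, -1], b₁ = [1, 0], a₂ = [0, 1], b₂ = [1, 1].
Each slice is an integer combination of E₁ = a₁b₁ᵀ and E₂ = a₂b₂ᵀ: S₀ = 3·E₁ + 3·E₂, S₁ = 3·E₁ − E₂; reading off coefficients, c₁ = [3, 3] and c₂ = [3, -1].
Hence T = [1, -1] ∘ [1, 0] ∘ [3, 3] + [0, 1] ∘ [1, 1] ∘ [3, -1], so rank(T) ≤ 2.
These bounds meet, so rank(T) = 2.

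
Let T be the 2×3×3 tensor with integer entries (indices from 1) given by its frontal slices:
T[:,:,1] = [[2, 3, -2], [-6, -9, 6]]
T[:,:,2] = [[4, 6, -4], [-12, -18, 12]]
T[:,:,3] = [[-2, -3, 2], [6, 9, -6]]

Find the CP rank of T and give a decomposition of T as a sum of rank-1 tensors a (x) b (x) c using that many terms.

Lower bound: T ≠ 0 (e.g. T[1,1,1] = 2), so rank(T) ≥ 1.
Upper bound: if T = a (x) b (x) c then every fibre of T is a multiple of the corresponding factor, so read the factors off the fibres through the nonzero entry T[1,1,1] = 2.
The mode-1 fibre T[:,1,1] = [2, -6] gives a = [1, -3] (primitive direction); the mode-2 fibre T[1,:,1] = [2, 3, -2] gives b = [2, 3, -2]; then c[k] = T[1,1,k] / (a[1]·b[1]) = [2, 4, -2] / 2 = [1, 2, -1].
Expanding [1, -3] (x) [2, 3, -2] (x) [1, 2, -1] reproduces all 18 entries of T, so T = [1, -3] (x) [2, 3, -2] (x) [1, 2, -1] and rank(T) ≤ 1.
These bounds meet, so rank(T) = 1.

rank(T) = 1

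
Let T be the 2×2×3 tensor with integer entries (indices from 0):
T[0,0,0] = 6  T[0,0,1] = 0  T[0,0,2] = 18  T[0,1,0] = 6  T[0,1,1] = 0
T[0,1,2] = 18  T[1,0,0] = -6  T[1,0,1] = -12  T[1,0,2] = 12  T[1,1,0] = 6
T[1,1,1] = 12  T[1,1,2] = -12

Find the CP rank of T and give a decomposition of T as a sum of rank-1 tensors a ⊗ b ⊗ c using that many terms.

rank(T) = 2

Lower bound: the mode-3 unfolding of T (rows indexed by k, columns by (i,j) = (0,0), (0,1), (1,0), (1,1)) is [[6, 6, -6, 6], [0, 0, -12, 12], [18, 18, 12, -12]].
There the 2×2 minor on rows k ∈ {0, 1}, columns (i,j) ∈ {(0,0), (1,0)} is det [[6, -6], [0, -12]] = -72 ≠ 0, so this unfolding has rank ≥ 2; CP rank is at least every unfolding rank, so rank(T) ≥ 2. (Unfolding ranks only ever bound the CP rank from below — rank(T) can be strictly larger than all of them — so the matching upper bound has to come from an explicit 2-term decomposition.)
Upper bound — finding two terms. Write S_k = T[:,:,k] for the frontal slices: S₀ = [[6, 6], [-6, 6]], S₁ = [[0, 0], [-12, 12]], S₂ = [[18, 18], [12, -12]].
If T = a₁ ⊗ b₁ ⊗ c₁ + a₂ ⊗ b₂ ⊗ c₂ then each S_k = c₁[k]·a₁b₁ᵀ + c₂[k]·a₂b₂ᵀ. S₀ and S₁ are linearly independent, so a₁b₁ᵀ and a₂b₂ᵀ must span the same plane of matrices: they are the rank-1 matrices of the form x·S₀ + y·S₁.
det(x·S₀ + y·S₁) is 72·x² + 144·xy = 72·(x + 2·y)(x), vanishing at (x:y) = (2:-1) and (0:1).
M₁ = 2·S₀ − S₁ = [[12, 12], [0, 0]] = 12·[1, 0][1, 1]ᵀ and M₂ = S₁ = [[0, 0], [-12, 12]] = (-12)·[0, 1][1, -1]ᵀ, so take a₁ = [1, 0], b₁ = [1, 1], a₂ = [0, 1], b₂ = [1, -1].
Each slice is an integer combination of E₁ = a₁b₁ᵀ and E₂ = a₂b₂ᵀ: S₀ = 6·E₁ − 6·E₂, S₁ = −12·E₂, S₂ = 18·E₁ + 12·E₂; reading off coefficients, c₁ = [6, 0, 18] and c₂ = [-6, -12, 12].
Hence T = [1, 0] ⊗ [1, 1] ⊗ [6, 0, 18] + [0, 1] ⊗ [1, -1] ⊗ [-6, -12, 12], so rank(T) ≤ 2.
These bounds meet, so rank(T) = 2.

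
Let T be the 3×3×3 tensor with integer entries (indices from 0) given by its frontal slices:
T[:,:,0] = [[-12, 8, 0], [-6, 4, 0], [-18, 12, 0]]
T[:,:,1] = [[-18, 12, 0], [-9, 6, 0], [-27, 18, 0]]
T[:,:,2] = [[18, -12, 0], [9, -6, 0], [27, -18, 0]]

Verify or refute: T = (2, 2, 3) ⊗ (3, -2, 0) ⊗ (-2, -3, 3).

No

Reconstruct entry (1,0,0) from the claimed factors: Σₗ aₗ[1]bₗ[0]cₗ[0] = (2)·(3)·(-2) = -12, but T[1,0,0] = -6. The claim is false.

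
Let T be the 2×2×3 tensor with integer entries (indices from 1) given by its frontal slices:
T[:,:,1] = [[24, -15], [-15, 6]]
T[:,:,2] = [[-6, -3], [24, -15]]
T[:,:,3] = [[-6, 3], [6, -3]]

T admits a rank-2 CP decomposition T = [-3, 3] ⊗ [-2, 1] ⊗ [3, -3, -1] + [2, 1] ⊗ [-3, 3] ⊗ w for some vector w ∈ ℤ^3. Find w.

Subtract the known terms from T to get the rank-1 residual R = [2, 1] ⊗ [-3, 3] ⊗ w, so R[i,j,k] = a[i]·b[j]·w[k]. Pick indices with nonzero a[1]·b[1] = (2)·(-3) = -6. Only the fibre through (1,1,·) is needed: R[1,1,:] = T[1,1,:] − Σₗ aₗ[1]bₗ[1]cₗ = [24, -6, -6] − (-3)·(-2)·[3, -3, -1] = [6, 12, 0]. Then w[k] = R[1,1,k] / -6 for each k, giving w = [6, 12, 0] / -6 = [-1, -2, 0].

w = [-1, -2, 0]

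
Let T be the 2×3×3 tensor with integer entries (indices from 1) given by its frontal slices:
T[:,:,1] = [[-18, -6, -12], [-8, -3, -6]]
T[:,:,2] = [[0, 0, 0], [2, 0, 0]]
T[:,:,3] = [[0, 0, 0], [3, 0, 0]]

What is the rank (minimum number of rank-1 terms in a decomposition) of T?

2

Lower bound: the mode-3 unfolding of T (rows indexed by k, columns by (i,j) = (1,1), (1,2), (1,3), (2,1), (2,2), (2,3)) is [[-18, -6, -12, -8, -3, -6], [0, 0, 0, 2, 0, 0], [0, 0, 0, 3, 0, 0]].
There the 2×2 minor on rows k ∈ {1, 2}, columns (i,j) ∈ {(1,1), (2,1)} is det [[-18, -8], [0, 2]] = -36 ≠ 0, so this unfolding has rank ≥ 2; CP rank is at least every unfolding rank, so rank(T) ≥ 2. (This is only a lower bound: in general the CP rank may exceed every unfolding rank, so we still need to exhibit 2 rank-1 terms summing to T.)
Upper bound — finding two terms. Write S_k = T[:,:,k] for the frontal slices: S₁ = [[-18, -6, -12], [-8, -3, -6]], S₂ = [[0, 0, 0], [2, 0, 0]], S₃ = [[0, 0, 0], [3, 0, 0]].
If T = a₁ ⊗ b₁ ⊗ c₁ + a₂ ⊗ b₂ ⊗ c₂ then each S_k = c₁[k]·a₁b₁ᵀ + c₂[k]·a₂b₂ᵀ. S₁ and S₂ are linearly independent, so a₁b₁ᵀ and a₂b₂ᵀ must span the same plane of matrices: they are the rank-1 matrices of the form x·S₁ + y·S₂.
The 2×2 minor of x·S₁ + y·S₂ on rows {1,2}, columns {1,2} is 6·x² + 12·xy = 6·(x + 2·y)(x), vanishing at (x:y) = (2:-1) and (0:1).
M₁ = 2·S₁ − S₂ = [[-36, -12, -24], [-18, -6, -12]] = (-6)·[2, 1][3, 1, 2]ᵀ and M₂ = S₂ = [[0, 0, 0], [2, 0, 0]] = 2·[0, 1][1, 0, 0]ᵀ, so take a₁ = [2, 1], b₁ = [3, 1, 2], a₂ = [0, 1], b₂ = [1, 0, 0].
Each slice is an integer combination of E₁ = a₁b₁ᵀ and E₂ = a₂b₂ᵀ: S₁ = −3·E₁ + E₂, S₂ = 2·E₂, S₃ = 3·E₂; reading off coefficients, c₁ = [-3, 0, 0] and c₂ = [1, 2, 3].
Hence T = [2, 1] ⊗ [3, 1, 2] ⊗ [-3, 0, 0] + [0, 1] ⊗ [1, 0, 0] ⊗ [1, 2, 3], so rank(T) ≤ 2.
These bounds meet, so rank(T) = 2.
Check entry T[2,1,1] = -8: (1)·(3)·(-3) + (1)·(1)·(1) = -8.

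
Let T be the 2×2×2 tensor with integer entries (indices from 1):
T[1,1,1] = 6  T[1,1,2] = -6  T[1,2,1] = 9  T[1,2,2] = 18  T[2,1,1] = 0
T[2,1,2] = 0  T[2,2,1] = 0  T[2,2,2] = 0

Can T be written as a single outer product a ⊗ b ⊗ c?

No

The mode-2 unfolding of T (rows indexed by j, columns by (i,k) = (1,1), (1,2), (2,1), (2,2)) is [[6, -6, 0, 0], [9, 18, 0, 0]].
There the 2×2 minor on rows j ∈ {1, 2}, columns (i,k) ∈ {(1,1), (1,2)} is det [[6, -6], [9, 18]] = 162 ≠ 0, so this unfolding has rank ≥ 2; CP rank is at least every unfolding rank, so rank(T) ≥ 2.
In particular rank(T) ≥ 2 > 1, so T is not rank-1.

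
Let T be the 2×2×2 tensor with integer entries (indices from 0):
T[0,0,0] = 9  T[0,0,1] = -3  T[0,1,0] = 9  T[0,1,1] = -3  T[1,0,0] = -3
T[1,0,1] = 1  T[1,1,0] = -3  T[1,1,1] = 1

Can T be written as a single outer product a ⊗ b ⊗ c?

If T = a ⊗ b ⊗ c then every fibre of T is a multiple of the corresponding factor, so read the factors off the fibres through the nonzero entry T[0,0,0] = 9.
The mode-1 fibre T[:,0,0] = [9, -3] gives a = [3, -1] (primitive direction); the mode-2 fibre T[0,:,0] = [9, 9] gives b = [1, 1]; then c[k] = T[0,0,k] / (a[0]·b[0]) = [9, -3] / 3 = [3, -1].
Expanding [3, -1] ⊗ [1, 1] ⊗ [3, -1] reproduces all 8 entries of T, so T = [3, -1] ⊗ [1, 1] ⊗ [3, -1] and rank(T) ≤ 1.
Equivalently every frontal slice T[:,:,k] is c[k] times the rank-1 matrix [3, -1] ⊗ [1, 1]. So T has rank 1 (it is nonzero).

Yes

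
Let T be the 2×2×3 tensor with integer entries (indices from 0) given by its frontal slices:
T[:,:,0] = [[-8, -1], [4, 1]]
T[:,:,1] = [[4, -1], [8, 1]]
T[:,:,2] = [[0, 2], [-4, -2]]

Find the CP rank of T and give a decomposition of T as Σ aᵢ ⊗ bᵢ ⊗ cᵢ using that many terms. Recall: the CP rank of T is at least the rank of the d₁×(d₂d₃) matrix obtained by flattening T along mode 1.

Lower bound: the mode-3 unfolding of T (rows indexed by k, columns by (i,j) = (0,0), (0,1), (1,0), (1,1)) is [[-8, -1, 4, 1], [4, -1, 8, 1], [0, 2, -4, -2]].
There the 3×3 minor on rows k ∈ {0, 1, 2}, columns (i,j) ∈ {(0,0), (0,1), (1,0)} is det [[-8, -1, 4], [4, -1, 8], [0, 2, -4]] = 112 ≠ 0, so this unfolding has rank ≥ 3; CP rank is at least every unfolding rank, so rank(T) ≥ 3. (Unfolding ranks only ever bound the CP rank from below — rank(T) can be strictly larger than all of them — so the matching upper bound has to come from an explicit 3-term decomposition.)
Upper bound: T is a sum of 3 rank-1 terms, T = [0, 1] ⊗ [1, 0] ⊗ [4, 8, -4] + [1, -1] ⊗ [0, 1] ⊗ [-1, -1, 2] + [1, 0] ⊗ [1, 0] ⊗ [-8, 4, 0] (one valid choice — decompositions are not unique — normalised so each a, b is primitive with positive first nonzero entry; check it by expanding all entries), so rank(T) ≤ 3.
These bounds meet, so rank(T) = 3.
Check entry T[1,1,0] = 1: (1)·(0)·(4) + (-1)·(1)·(-1) + (0)·(0)·(-8) = 1.

rank(T) = 3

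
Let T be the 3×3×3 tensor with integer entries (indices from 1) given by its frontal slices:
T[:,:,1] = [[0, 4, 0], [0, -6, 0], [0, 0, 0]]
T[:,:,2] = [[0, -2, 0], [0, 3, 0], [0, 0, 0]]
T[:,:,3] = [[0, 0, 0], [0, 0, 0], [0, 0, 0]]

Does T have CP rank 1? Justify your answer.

If T = a ∘ b ∘ c then every fibre of T is a multiple of the corresponding factor, so read the factors off the fibres through the nonzero entry T[1,2,1] = 4.
The mode-1 fibre T[:,2,1] = [4, -6, 0] gives a = [2, -3, 0] (primitive direction); the mode-2 fibre T[1,:,1] = [0, 4, 0] gives b = [0, 1, 0]; then c[k] = T[1,2,k] / (a[1]·b[2]) = [4, -2, 0] / 2 = [2, -1, 0].
Expanding [2, -3, 0] ∘ [0, 1, 0] ∘ [2, -1, 0] reproduces all 27 entries of T, so T = [2, -3, 0] ∘ [0, 1, 0] ∘ [2, -1, 0] and rank(T) ≤ 1.
Equivalently every frontal slice T[:,:,k] is c[k] times the rank-1 matrix [2, -3, 0] ∘ [0, 1, 0]. So T has rank 1 (it is nonzero).

Yes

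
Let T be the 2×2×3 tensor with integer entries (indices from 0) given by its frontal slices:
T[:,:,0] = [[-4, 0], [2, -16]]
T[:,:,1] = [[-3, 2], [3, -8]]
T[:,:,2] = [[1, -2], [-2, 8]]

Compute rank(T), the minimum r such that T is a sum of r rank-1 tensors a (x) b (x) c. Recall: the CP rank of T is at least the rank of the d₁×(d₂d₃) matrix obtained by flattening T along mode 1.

Lower bound: in the mode-3 unfolding of T (rows indexed by k, columns by (i,j)) the 3×3 minor on rows k ∈ {0, 1, 2}, columns (i,j) ∈ {(0,0), (0,1), (1,1)} is det [[-4, 0, -16], [-3, 2, -8], [1, -2, 8]] = -64 ≠ 0, so that unfolding has rank ≥ 3 and hence rank(T) ≥ 3 (CP rank is at least every unfolding rank, though it can be larger).
Upper bound: T is a sum of 3 rank-1 terms, T = [0, 1] (x) [0, 1] (x) [-4, 2, 4] + [1, -2] (x) [1, -2] (x) [-2, -2, 1] + [1, 1] (x) [1, 2] (x) [-2, -1, 0] (written with every a and b primitive with positive leading entry and the scale carried by c; CP decompositions are not unique, and this one is verified by expanding entrywise), so rank(T) ≤ 3.
These bounds meet, so rank(T) = 3.

3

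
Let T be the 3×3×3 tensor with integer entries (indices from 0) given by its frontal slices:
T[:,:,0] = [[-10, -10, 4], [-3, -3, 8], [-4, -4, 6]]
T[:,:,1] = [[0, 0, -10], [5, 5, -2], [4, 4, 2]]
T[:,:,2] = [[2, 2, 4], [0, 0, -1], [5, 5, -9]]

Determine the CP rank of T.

3

Lower bound: the mode-1 unfolding of T (rows indexed by i, columns by (j,k) = (0,0), (0,1), (0,2), (1,0), (1,1), (1,2), (2,0), (2,1), (2,2)) is [[-10, 0, 2, -10, 0, 2, 4, -10, 4], [-3, 5, 0, -3, 5, 0, 8, -2, -1], [-4, 4, 5, -4, 4, 5, 6, 2, -9]].
There the 3×3 minor on rows i ∈ {0, 1, 2}, columns (j,k) ∈ {(0,0), (0,1), (0,2)} is det [[-10, 0, 2], [-3, 5, 0], [-4, 4, 5]] = -234 ≠ 0, so this unfolding has rank ≥ 3; CP rank is at least every unfolding rank, so rank(T) ≥ 3. (Flattening ranks never certify an upper bound on CP rank; for that we must actually write T with 3 rank-1 terms.)
Upper bound: T is a sum of 3 rank-1 terms, T = [1, 1, 2] ∘ [1, 1, -1] ∘ [-4, 2, 2] + [2, -1, -1] ∘ [1, 1, 1] ∘ [-2, -2, 1] + [2, 1, -2] ∘ [1, 1, -2] ∘ [-1, 1, -1] (written with every a and b primitive with positive leading entry and the scale carried by c; CP decompositions are not unique, and this one is verified by expanding entrywise), so rank(T) ≤ 3.
These bounds meet, so rank(T) = 3.
Check entry T[0,0,0] = -10: (1)·(1)·(-4) + (2)·(1)·(-2) + (2)·(1)·(-1) = -10.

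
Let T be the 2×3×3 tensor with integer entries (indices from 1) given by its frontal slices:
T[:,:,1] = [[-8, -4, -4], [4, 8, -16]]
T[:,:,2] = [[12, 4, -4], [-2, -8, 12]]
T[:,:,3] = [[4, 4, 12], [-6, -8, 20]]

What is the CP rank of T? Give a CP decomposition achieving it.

Lower bound: the mode-2 unfolding of T (rows indexed by j, columns by (i,k) = (1,1), (1,2), (1,3), (2,1), (2,2), (2,3)) is [[-8, 12, 4, 4, -2, -6], [-4, 4, 4, 8, -8, -8], [-4, -4, 12, -16, 12, 20]].
There the 3×3 minor on rows j ∈ {1, 2, 3}, columns (i,k) ∈ {(1,1), (1,2), (2,1)} is det [[-8, 12, 4], [-4, 4, 8], [-4, -4, -16]] = -768 ≠ 0, so this unfolding has rank ≥ 3; CP rank is at least every unfolding rank, so rank(T) ≥ 3. (Unfolding ranks only ever bound the CP rank from below — rank(T) can be strictly larger than all of them — so the matching upper bound has to come from an explicit 3-term decomposition.)
Upper bound: T is a sum of 3 rank-1 terms, T = (1, -2) ∘ (1, 1, -1) ∘ (-4, 4, 4) + (1, 1) ∘ (1, 0, 2) ∘ (-4, 4, 4) + (2, 1) ∘ (1, 0, -2) ∘ (0, 2, -2) (written with every a and b primitive with positive leading entry and the scale carried by c; CP decompositions are not unique, and this one is verified by expanding entrywise), so rank(T) ≤ 3.
These bounds meet, so rank(T) = 3.

rank(T) = 3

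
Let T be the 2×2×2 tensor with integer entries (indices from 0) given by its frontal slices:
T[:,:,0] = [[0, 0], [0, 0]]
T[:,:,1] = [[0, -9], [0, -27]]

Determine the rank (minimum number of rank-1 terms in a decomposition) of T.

1

Lower bound: T ≠ 0 (e.g. T[0,1,1] = -9), so rank(T) ≥ 1.
Upper bound: if T = a ⊗ b ⊗ c then every fibre of T is a multiple of the corresponding factor, so read the factors off the fibres through the nonzero entry T[0,1,1] = -9.
The mode-1 fibre T[:,1,1] = [-9, -27] gives a = (1, 3) (primitive direction); the mode-2 fibre T[0,:,1] = [0, -9] gives b = (0, 1); then c[k] = T[0,1,k] / (a[0]·b[1]) = [0, -9] / 1 = (0, -9).
Expanding (1, 3) ⊗ (0, 1) ⊗ (0, -9) reproduces all 8 entries of T, so T = (1, 3) ⊗ (0, 1) ⊗ (0, -9) and rank(T) ≤ 1.
These bounds meet, so rank(T) = 1.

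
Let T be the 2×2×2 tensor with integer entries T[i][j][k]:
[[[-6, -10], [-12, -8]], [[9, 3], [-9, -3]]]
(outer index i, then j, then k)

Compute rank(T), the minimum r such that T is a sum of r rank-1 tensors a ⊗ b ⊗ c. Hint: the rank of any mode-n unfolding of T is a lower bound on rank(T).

Lower bound: in the mode-3 unfolding of T (rows indexed by k, columns by (i,j)) the 2×2 minor on rows k ∈ {0, 1}, columns (i,j) ∈ {(0,0), (0,1)} is det [[-6, -12], [-10, -8]] = -72 ≠ 0, so that unfolding has rank ≥ 2 and hence rank(T) ≥ 2 (CP rank is at least every unfolding rank, though it can be larger).
Upper bound: with S_k = T[:,:,k], the two rank-1 terms a₁b₁ᵀ, a₂b₂ᵀ are the rank-1 members of the pencil x·S₀ + y·S₁.
det(x·S₀ + y·S₁) is 162·x² + 216·xy + 54·y² = 54·(x + y)(3·x + y), vanishing at (x:y) = (1:-1) and (1:-3).
M₁ = S₀ − S₁ = [[4, -4], [6, -6]] = 2·[2, 3][1, -1]ᵀ and M₂ = S₀ − 3·S₁ = [[24, 12], [0, 0]] = 12·[1, 0][2, 1]ᵀ, so take a₁ = [2, 3], b₁ = [1, -1], a₂ = [1, 0], b₂ = [2, 1].
Each slice is an integer combination of E₁ = a₁b₁ᵀ and E₂ = a₂b₂ᵀ: S₀ = 3·E₁ − 6·E₂, S₁ = E₁ − 6·E₂; reading off coefficients, c₁ = [3, 1] and c₂ = [-6, -6].
Hence T = [2, 3] ⊗ [1, -1] ⊗ [3, 1] + [1, 0] ⊗ [2, 1] ⊗ [-6, -6], so rank(T) ≤ 2.
These bounds meet, so rank(T) = 2.

2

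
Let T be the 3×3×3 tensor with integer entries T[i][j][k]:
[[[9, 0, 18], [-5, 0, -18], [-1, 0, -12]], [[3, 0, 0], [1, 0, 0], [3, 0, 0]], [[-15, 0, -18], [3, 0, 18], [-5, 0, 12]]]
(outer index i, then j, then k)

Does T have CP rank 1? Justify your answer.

The mode-3 unfolding of T (rows indexed by k, columns by (i,j) = (0,0), (0,1), (0,2), (1,0), (1,1), (1,2), (2,0), (2,1), (2,2)) is [[9, -5, -1, 3, 1, 3, -15, 3, -5], [0, 0, 0, 0, 0, 0, 0, 0, 0], [18, -18, -12, 0, 0, 0, -18, 18, 12]].
There the 2×2 minor on rows k ∈ {0, 2}, columns (i,j) ∈ {(0,0), (0,1)} is det [[9, -5], [18, -18]] = -72 ≠ 0, so this unfolding has rank ≥ 2; CP rank is at least every unfolding rank, so rank(T) ≥ 2.
In particular rank(T) ≥ 2 > 1, so T is not rank-1.

No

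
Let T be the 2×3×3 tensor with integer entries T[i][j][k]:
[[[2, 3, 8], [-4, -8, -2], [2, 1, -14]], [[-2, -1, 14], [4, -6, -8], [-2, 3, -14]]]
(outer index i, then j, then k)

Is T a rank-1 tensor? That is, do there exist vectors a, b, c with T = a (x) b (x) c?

No

The mode-2 unfolding of T (rows indexed by j, columns by (i,k) = (0,0), (0,1), (0,2), (1,0), (1,1), (1,2)) is [[2, 3, 8, -2, -1, 14], [-4, -8, -2, 4, -6, -8], [2, 1, -14, -2, 3, -14]].
There the 3×3 minor on rows j ∈ {0, 1, 2}, columns (i,k) ∈ {(0,0), (0,1), (0,2)} is det [[2, 3, 8], [-4, -8, -2], [2, 1, -14]] = 144 ≠ 0, so this unfolding has rank ≥ 3; CP rank is at least every unfolding rank, so rank(T) ≥ 3.
In particular rank(T) ≥ 3 > 1, so T is not rank-1.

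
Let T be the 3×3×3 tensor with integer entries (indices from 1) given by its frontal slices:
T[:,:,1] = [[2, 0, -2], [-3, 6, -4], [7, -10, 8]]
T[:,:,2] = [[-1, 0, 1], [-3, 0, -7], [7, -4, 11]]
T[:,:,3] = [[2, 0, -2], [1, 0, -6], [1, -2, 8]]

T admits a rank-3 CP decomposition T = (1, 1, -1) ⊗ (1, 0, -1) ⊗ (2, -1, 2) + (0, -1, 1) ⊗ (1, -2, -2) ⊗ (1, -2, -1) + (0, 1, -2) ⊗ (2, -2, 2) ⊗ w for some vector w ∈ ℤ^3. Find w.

Subtract the known terms from T to get the rank-1 residual R = (0, 1, -2) ⊗ (2, -2, 2) ⊗ w, so R[i,j,k] = a[i]·b[j]·w[k]. Pick indices with nonzero a[2]·b[1] = (1)·(2) = 2. Only the fibre through (2,1,·) is needed: R[2,1,:] = T[2,1,:] − Σₗ aₗ[2]bₗ[1]cₗ = [-3, -3, 1] − (1)·(1)·(2, -1, 2) − (-1)·(1)·(1, -2, -1) = [-4, -4, -2]. Then w[k] = R[2,1,k] / 2 for each k, giving w = [-4, -4, -2] / 2 = (-2, -2, -1).

w = (-2, -2, -1)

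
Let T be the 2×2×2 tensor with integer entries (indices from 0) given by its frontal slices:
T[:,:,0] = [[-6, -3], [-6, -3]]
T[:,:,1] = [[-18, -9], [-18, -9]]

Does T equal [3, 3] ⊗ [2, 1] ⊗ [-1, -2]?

No

Reconstruct entry (0,0,1) from the claimed factors: Σₗ aₗ[0]bₗ[0]cₗ[1] = (3)·(2)·(-2) = -12, but T[0,0,1] = -18. The claim is false.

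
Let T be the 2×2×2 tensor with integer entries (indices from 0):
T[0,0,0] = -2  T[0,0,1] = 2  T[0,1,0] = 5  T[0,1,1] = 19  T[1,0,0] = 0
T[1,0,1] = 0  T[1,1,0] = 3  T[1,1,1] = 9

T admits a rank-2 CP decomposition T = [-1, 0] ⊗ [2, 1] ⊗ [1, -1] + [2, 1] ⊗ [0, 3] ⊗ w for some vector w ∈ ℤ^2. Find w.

w = [1, 3]

Subtract the known terms from T to get the rank-1 residual R = [2, 1] ⊗ [0, 3] ⊗ w, so R[i,j,k] = a[i]·b[j]·w[k]. Pick indices with nonzero a[0]·b[1] = (2)·(3) = 6. Only the fibre through (0,1,·) is needed: R[0,1,:] = T[0,1,:] − Σₗ aₗ[0]bₗ[1]cₗ = [5, 19] − (-1)·(1)·[1, -1] = [6, 18]. Then w[k] = R[0,1,k] / 6 for each k, giving w = [6, 18] / 6 = [1, 3].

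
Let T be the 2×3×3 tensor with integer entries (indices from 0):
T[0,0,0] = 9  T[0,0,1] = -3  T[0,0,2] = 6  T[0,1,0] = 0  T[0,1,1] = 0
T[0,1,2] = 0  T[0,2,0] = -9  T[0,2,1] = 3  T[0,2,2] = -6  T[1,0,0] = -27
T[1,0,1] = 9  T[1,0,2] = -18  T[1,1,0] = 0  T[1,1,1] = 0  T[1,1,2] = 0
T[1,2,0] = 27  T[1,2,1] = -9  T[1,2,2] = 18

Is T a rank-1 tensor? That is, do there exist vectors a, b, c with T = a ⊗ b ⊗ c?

Yes

The mode-1 fibre T[:,0,0] = [9, -27] gives a = [1, -3] (primitive direction); the mode-2 fibre T[0,:,0] = [9, 0, -9] gives b = [1, 0, -1]; then c[k] = T[0,0,k] / (a[0]·b[0]) = [9, -3, 6] / 1 = [9, -3, 6].
Expanding [1, -3] ⊗ [1, 0, -1] ⊗ [9, -3, 6] reproduces all 18 entries of T, so T = [1, -3] ⊗ [1, 0, -1] ⊗ [9, -3, 6] and rank(T) ≤ 1.
Equivalently every frontal slice T[:,:,k] is c[k] times the rank-1 matrix [1, -3] ⊗ [1, 0, -1]. So T has rank 1 (it is nonzero).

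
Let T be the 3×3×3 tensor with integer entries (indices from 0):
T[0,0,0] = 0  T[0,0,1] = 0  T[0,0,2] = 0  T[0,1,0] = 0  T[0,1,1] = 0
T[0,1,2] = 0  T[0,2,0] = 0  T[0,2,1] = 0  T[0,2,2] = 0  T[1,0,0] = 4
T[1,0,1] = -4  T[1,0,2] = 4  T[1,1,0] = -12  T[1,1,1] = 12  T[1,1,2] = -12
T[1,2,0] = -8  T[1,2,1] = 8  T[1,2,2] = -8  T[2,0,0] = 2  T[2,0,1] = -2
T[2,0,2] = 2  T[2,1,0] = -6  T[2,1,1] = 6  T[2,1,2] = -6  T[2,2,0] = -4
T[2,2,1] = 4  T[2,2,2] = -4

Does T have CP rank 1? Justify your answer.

The mode-1 fibre T[:,0,0] = [0, 4, 2] gives a = [0, 2, 1] (primitive direction); the mode-2 fibre T[1,:,0] = [4, -12, -8] gives b = [1, -3, -2]; then c[k] = T[1,0,k] / (a[1]·b[0]) = [4, -4, 4] / 2 = [2, -2, 2].
Expanding [0, 2, 1] ⊗ [1, -3, -2] ⊗ [2, -2, 2] reproduces all 27 entries of T, so T = [0, 2, 1] ⊗ [1, -3, -2] ⊗ [2, -2, 2] and rank(T) ≤ 1.
Equivalently every frontal slice T[:,:,k] is c[k] times the rank-1 matrix [0, 2, 1] ⊗ [1, -3, -2]. So T has rank 1 (it is nonzero).

Yes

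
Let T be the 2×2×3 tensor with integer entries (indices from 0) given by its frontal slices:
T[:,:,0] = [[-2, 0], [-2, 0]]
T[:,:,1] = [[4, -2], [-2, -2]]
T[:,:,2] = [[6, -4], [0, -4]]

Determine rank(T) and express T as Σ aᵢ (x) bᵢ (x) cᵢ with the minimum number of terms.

rank(T) = 3

Lower bound: in the mode-3 unfolding of T (rows indexed by k, columns by (i,j)) the 3×3 minor on rows k ∈ {0, 1, 2}, columns (i,j) ∈ {(0,0), (0,1), (1,0)} is det [[-2, 0, -2], [4, -2, -2], [6, -4, 0]] = 24 ≠ 0, so that unfolding has rank ≥ 3 and hence rank(T) ≥ 3 (CP rank is at least every unfolding rank, though it can be larger).
Upper bound: T is a sum of 3 rank-1 terms, T = [1, 1] (x) [1, -2] (x) [2, 2, 2] + [1, 1] (x) [1, -1] (x) [-4, -2, 0] + [2, -1] (x) [1, 0] (x) [0, 2, 2] (written with every a and b primitive with positive leading entry and the scale carried by c; CP decompositions are not unique, and this one is verified by expanding entrywise), so rank(T) ≤ 3.
These bounds meet, so rank(T) = 3.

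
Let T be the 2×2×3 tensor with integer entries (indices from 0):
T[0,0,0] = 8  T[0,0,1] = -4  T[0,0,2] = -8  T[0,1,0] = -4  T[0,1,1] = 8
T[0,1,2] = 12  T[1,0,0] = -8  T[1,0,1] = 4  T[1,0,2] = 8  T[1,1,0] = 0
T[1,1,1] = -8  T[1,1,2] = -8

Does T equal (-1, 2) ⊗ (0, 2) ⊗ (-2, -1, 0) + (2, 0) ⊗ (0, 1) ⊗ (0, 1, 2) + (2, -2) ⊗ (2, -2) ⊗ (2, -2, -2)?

No

Reconstruct entry (0,0,1) from the claimed factors: Σₗ aₗ[0]bₗ[0]cₗ[1] = (-1)·(0)·(-1) + (2)·(0)·(1) + (2)·(2)·(-2) = -8, but T[0,0,1] = -4. The claim is false.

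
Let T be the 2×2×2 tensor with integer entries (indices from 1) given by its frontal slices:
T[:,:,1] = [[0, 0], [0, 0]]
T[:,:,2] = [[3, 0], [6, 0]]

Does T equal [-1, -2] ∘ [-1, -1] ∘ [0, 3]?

No

Reconstruct entry (1,2,2) from the claimed factors: Σₗ aₗ[1]bₗ[2]cₗ[2] = (-1)·(-1)·(3) = 3, but T[1,2,2] = 0. The claim is false.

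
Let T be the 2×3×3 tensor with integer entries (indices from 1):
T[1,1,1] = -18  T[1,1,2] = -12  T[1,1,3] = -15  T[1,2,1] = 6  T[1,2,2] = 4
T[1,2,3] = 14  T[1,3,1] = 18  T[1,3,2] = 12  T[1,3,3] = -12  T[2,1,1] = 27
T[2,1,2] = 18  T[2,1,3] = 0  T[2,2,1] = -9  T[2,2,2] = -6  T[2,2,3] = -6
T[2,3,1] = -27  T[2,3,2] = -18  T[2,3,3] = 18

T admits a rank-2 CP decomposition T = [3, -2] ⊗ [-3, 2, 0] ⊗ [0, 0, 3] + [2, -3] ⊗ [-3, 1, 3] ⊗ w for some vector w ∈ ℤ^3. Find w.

Subtract the known terms from T to get the rank-1 residual R = [2, -3] ⊗ [-3, 1, 3] ⊗ w, so R[i,j,k] = a[i]·b[j]·w[k]. Pick indices with nonzero a[1]·b[1] = (2)·(-3) = -6. Only the fibre through (1,1,·) is needed: R[1,1,:] = T[1,1,:] − Σₗ aₗ[1]bₗ[1]cₗ = [-18, -12, -15] − (3)·(-3)·[0, 0, 3] = [-18, -12, 12]. Then w[k] = R[1,1,k] / -6 for each k, giving w = [-18, -12, 12] / -6 = [3, 2, -2].

w = [3, 2, -2]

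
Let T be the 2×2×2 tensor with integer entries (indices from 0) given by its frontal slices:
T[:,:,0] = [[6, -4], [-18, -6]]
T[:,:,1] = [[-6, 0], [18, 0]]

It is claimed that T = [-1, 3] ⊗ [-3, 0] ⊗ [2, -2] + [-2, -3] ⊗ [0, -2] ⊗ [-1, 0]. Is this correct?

Yes

Reconstruct entrywise from the claimed factors. For example, T[1,1,0] = -6 and Σₗ aₗ[1]bₗ[1]cₗ[0] = (3)·(0)·(2) + (-3)·(-2)·(-1) = -6; checking all 8 entries, every one matches. The claim holds.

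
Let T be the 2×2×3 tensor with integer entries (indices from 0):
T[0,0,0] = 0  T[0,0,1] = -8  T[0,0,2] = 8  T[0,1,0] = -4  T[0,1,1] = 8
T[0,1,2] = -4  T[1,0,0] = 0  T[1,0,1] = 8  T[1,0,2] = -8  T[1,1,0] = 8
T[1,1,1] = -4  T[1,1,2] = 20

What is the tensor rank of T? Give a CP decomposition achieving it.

rank(T) = 3

Lower bound: the mode-3 unfolding of T (rows indexed by k, columns by (i,j) = (0,0), (0,1), (1,0), (1,1)) is [[0, -4, 0, 8], [-8, 8, 8, -4], [8, -4, -8, 20]].
There the 3×3 minor on rows k ∈ {0, 1, 2}, columns (i,j) ∈ {(0,0), (0,1), (1,1)} is det [[0, -4, 8], [-8, 8, -4], [8, -4, 20]] = -768 ≠ 0, so this unfolding has rank ≥ 3; CP rank is at least every unfolding rank, so rank(T) ≥ 3. (Unfolding ranks only ever bound the CP rank from below — rank(T) can be strictly larger than all of them — so the matching upper bound has to come from an explicit 3-term decomposition.)
Upper bound: T is a sum of 3 rank-1 terms, T = [1, -2] ∘ [0, 1] ∘ [-4, 2, -4] + [1, -1] ∘ [2, -1] ∘ [0, -4, 4] + [1, 2] ∘ [0, 1] ∘ [0, 2, 4] (written with every a and b primitive with positive leading entry and the scale carried by c; CP decompositions are not unique, and this one is verified by expanding entrywise), so rank(T) ≤ 3.
These bounds meet, so rank(T) = 3.
Check entry T[1,1,0] = 8: (-2)·(1)·(-4) + (-1)·(-1)·(0) + (2)·(1)·(0) = 8.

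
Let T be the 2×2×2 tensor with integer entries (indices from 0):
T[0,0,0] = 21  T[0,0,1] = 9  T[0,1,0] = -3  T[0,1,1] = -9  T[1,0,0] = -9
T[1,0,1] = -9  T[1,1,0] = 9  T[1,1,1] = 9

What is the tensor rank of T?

2

Lower bound: the mode-2 unfolding of T (rows indexed by j, columns by (i,k) = (0,0), (0,1), (1,0), (1,1)) is [[21, 9, -9, -9], [-3, -9, 9, 9]].
There the 2×2 minor on rows j ∈ {0, 1}, columns (i,k) ∈ {(0,0), (0,1)} is det [[21, 9], [-3, -9]] = -162 ≠ 0, so this unfolding has rank ≥ 2; CP rank is at least every unfolding rank, so rank(T) ≥ 2. (This is only a lower bound: in general the CP rank may exceed every unfolding rank, so we still need to exhibit 2 rank-1 terms summing to T.)
Upper bound — finding two terms. Write S_k = T[:,:,k] for the frontal slices: S₀ = [[21, -3], [-9, 9]], S₁ = [[9, -9], [-9, 9]].
If T = a₁ ⊗ b₁ ⊗ c₁ + a₂ ⊗ b₂ ⊗ c₂ then each S_k = c₁[k]·a₁b₁ᵀ + c₂[k]·a₂b₂ᵀ. S₀ and S₁ are linearly independent, so a₁b₁ᵀ and a₂b₂ᵀ must span the same plane of matrices: they are the rank-1 matrices of the form x·S₀ + y·S₁.
det(x·S₀ + y·S₁) is 162·x² + 162·xy = 162·(x + y)(x), vanishing at (x:y) = (1:-1) and (0:1).
M₁ = S₀ − S₁ = [[12, 6], [0, 0]] = 6·[1, 0][2, 1]ᵀ and M₂ = S₁ = [[9, -9], [-9, 9]] = 9·[1, -1][1, -1]ᵀ, so take a₁ = [1, 0], b₁ = [2, 1], a₂ = [1, -1], b₂ = [1, -1].
Each slice is an integer combination of E₁ = a₁b₁ᵀ and E₂ = a₂b₂ᵀ: S₀ = 6·E₁ + 9·E₂, S₁ = 9·E₂; reading off coefficients, c₁ = [6, 0] and c₂ = [9, 9].
Hence T = [1, 0] ⊗ [2, 1] ⊗ [6, 0] + [1, -1] ⊗ [1, -1] ⊗ [9, 9], so rank(T) ≤ 2.
These bounds meet, so rank(T) = 2.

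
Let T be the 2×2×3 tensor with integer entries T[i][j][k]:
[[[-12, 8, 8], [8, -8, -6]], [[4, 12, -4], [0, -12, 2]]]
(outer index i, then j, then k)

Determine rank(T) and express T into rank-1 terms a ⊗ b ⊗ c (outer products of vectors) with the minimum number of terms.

Lower bound: the mode-3 unfolding of T (rows indexed by k, columns by (i,j) = (0,0), (0,1), (1,0), (1,1)) is [[-12, 8, 4, 0], [8, -8, 12, -12], [8, -6, -4, 2]].
There the 3×3 minor on rows k ∈ {0, 1, 2}, columns (i,j) ∈ {(0,0), (0,1), (1,0)} is det [[-12, 8, 4], [8, -8, 12], [8, -6, -4]] = -160 ≠ 0, so this unfolding has rank ≥ 3; CP rank is at least every unfolding rank, so rank(T) ≥ 3. (Flattening ranks never certify an upper bound on CP rank; for that we must actually write T with 3 rank-1 terms.)
Upper bound: T is a sum of 3 rank-1 terms, T = (1, -1) ⊗ (2, -1) ⊗ (-4, 0, 2) + (1, 1) ⊗ (1, -1) ⊗ (-4, 4, 8) + (1, 2) ⊗ (1, -1) ⊗ (0, 4, -4) (written with every a and b primitive with positive leading entry and the scale carried by c; CP decompositions are not unique, and this one is verified by expanding entrywise), so rank(T) ≤ 3.
These bounds meet, so rank(T) = 3.

rank(T) = 3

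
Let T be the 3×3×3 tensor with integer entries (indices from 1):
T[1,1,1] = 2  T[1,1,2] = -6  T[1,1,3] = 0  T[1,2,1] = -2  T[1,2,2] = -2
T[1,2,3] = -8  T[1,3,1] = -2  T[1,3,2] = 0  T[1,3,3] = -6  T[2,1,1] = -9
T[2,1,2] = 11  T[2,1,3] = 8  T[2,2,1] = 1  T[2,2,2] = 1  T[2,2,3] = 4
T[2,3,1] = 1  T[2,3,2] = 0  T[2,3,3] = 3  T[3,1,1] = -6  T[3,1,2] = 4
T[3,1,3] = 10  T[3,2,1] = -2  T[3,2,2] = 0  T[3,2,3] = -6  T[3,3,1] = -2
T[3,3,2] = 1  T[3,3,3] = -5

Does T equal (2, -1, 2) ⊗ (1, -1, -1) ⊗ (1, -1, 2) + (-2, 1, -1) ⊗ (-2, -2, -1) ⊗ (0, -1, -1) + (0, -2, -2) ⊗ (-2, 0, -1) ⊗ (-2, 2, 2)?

Reconstruct entry (2,3,1) from the claimed factors: Σₗ aₗ[2]bₗ[3]cₗ[1] = (-1)·(-1)·(1) + (1)·(-1)·(0) + (-2)·(-1)·(-2) = -3, but T[2,3,1] = 1. The claim is false.

No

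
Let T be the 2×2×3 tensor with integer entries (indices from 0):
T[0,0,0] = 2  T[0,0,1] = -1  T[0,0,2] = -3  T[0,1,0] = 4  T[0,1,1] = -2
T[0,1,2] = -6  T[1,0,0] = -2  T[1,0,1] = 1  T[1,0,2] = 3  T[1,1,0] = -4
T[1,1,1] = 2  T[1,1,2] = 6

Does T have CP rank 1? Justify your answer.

The mode-1 fibre T[:,0,0] = [2, -2] gives a = (1, -1) (primitive direction); the mode-2 fibre T[0,:,0] = [2, 4] gives b = (1, 2); then c[k] = T[0,0,k] / (a[0]·b[0]) = [2, -1, -3] / 1 = (2, -1, -3).
Expanding (1, -1) ⊗ (1, 2) ⊗ (2, -1, -3) reproduces all 12 entries of T, so T = (1, -1) ⊗ (1, 2) ⊗ (2, -1, -3) and rank(T) ≤ 1.
Equivalently every frontal slice T[:,:,k] is c[k] times the rank-1 matrix (1, -1) ⊗ (1, 2). So T has rank 1 (it is nonzero).

Yes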